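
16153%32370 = 16153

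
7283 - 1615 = 5668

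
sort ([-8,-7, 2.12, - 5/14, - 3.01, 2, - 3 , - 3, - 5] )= [ - 8, - 7, - 5, - 3.01,  -  3,-3, - 5/14,  2, 2.12] 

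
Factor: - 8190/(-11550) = 3^1 * 5^(-1)*11^( - 1 )*13^1 =39/55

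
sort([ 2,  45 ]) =[ 2, 45 ] 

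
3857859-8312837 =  - 4454978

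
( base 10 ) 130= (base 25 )55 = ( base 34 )3s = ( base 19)6g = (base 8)202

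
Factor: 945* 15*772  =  2^2*3^4*5^2*7^1 * 193^1  =  10943100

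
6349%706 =701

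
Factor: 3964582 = 2^1*1982291^1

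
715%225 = 40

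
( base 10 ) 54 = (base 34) 1K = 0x36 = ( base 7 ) 105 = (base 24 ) 26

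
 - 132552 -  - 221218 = 88666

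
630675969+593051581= 1223727550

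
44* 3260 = 143440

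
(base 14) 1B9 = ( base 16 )167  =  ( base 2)101100111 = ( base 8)547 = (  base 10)359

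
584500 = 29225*20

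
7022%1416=1358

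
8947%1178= 701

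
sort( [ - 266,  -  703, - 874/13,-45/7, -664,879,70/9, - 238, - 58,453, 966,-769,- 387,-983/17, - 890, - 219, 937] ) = [-890, - 769 , - 703, - 664, - 387, - 266, - 238, - 219, - 874/13, - 58,- 983/17 ,-45/7,  70/9,453,879, 937, 966] 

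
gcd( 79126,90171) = 1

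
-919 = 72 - 991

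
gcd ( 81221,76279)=7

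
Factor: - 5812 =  - 2^2 * 1453^1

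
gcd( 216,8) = 8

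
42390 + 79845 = 122235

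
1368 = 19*72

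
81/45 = 9/5= 1.80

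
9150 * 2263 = 20706450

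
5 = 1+4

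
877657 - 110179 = 767478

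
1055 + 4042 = 5097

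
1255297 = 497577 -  - 757720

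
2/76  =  1/38 = 0.03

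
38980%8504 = 4964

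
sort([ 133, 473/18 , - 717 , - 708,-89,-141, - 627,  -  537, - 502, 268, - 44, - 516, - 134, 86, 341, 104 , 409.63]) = [ - 717, - 708, - 627, - 537, - 516,  -  502,  -  141, - 134, - 89, - 44,473/18,86, 104,133, 268, 341, 409.63]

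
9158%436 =2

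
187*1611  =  301257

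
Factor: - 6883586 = - 2^1*19^1*79^1 * 2293^1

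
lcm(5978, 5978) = 5978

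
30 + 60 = 90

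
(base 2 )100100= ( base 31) 15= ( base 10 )36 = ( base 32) 14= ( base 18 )20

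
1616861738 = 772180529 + 844681209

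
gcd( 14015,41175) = 5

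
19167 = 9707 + 9460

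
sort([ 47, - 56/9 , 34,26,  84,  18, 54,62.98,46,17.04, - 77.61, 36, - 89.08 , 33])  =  [ - 89.08, - 77.61, - 56/9,17.04, 18 , 26, 33,34, 36,  46,47 , 54, 62.98, 84 ]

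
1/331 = 1/331 =0.00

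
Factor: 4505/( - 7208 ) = -5/8  =  - 2^(-3)*5^1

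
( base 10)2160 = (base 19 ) 5id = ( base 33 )1WF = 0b100001110000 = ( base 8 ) 4160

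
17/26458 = 17/26458 = 0.00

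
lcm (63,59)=3717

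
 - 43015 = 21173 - 64188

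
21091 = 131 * 161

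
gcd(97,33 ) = 1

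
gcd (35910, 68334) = 42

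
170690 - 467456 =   -  296766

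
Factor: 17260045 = 5^1*11^2 * 47^1*607^1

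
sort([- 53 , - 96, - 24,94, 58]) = [ - 96,  -  53, - 24,58,94 ]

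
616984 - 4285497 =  - 3668513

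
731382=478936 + 252446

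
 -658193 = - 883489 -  - 225296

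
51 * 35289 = 1799739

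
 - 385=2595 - 2980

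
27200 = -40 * ( - 680 )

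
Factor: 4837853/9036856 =2^ ( - 3)*19^( - 1 )*59453^( - 1)*4837853^1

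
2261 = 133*17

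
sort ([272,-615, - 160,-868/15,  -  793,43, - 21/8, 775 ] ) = [ - 793,-615, -160,-868/15,-21/8 , 43 , 272, 775]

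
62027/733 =84 + 455/733 = 84.62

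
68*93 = 6324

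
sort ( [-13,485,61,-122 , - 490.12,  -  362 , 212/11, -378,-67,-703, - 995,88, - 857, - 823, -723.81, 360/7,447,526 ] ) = [-995,-857 ,-823,-723.81,-703, - 490.12, - 378,-362,-122, - 67, - 13, 212/11,360/7, 61,88,447 , 485, 526]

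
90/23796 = 5/1322 = 0.00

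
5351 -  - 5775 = 11126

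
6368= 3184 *2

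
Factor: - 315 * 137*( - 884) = 38149020= 2^2*3^2*5^1*7^1*13^1*17^1*137^1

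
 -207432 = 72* (  -  2881) 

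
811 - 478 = 333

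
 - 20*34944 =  - 698880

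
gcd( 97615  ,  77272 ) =1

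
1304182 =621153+683029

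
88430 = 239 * 370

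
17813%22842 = 17813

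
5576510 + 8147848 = 13724358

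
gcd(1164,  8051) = 97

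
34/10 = 17/5 = 3.40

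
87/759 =29/253 = 0.11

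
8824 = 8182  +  642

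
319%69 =43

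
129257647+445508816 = 574766463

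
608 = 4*152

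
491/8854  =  491/8854 =0.06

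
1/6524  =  1/6524 = 0.00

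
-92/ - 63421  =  92/63421 = 0.00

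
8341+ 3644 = 11985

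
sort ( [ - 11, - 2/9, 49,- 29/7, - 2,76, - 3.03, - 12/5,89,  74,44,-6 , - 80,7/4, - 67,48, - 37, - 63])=[ - 80, - 67, - 63,-37, - 11, - 6 , - 29/7, - 3.03, - 12/5, - 2 , - 2/9 , 7/4,44, 48 , 49,74, 76,89] 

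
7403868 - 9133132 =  -1729264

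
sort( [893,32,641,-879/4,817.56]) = [ - 879/4,  32,641,817.56,893 ]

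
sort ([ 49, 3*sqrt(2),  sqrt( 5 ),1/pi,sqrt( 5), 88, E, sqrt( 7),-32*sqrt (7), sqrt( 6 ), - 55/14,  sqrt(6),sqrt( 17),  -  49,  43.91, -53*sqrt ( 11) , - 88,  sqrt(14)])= [ - 53*sqrt( 11 ),  -  88, - 32*sqrt( 7 ), - 49, - 55/14, 1/pi, sqrt( 5),sqrt( 5 ), sqrt(6 ), sqrt(6), sqrt( 7 ), E, sqrt(14), sqrt(17 ),3*sqrt ( 2), 43.91, 49, 88 ] 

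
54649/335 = 54649/335 = 163.13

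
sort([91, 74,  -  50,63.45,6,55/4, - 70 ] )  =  [ - 70, - 50,6,55/4 , 63.45 , 74,91]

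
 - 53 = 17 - 70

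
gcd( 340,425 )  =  85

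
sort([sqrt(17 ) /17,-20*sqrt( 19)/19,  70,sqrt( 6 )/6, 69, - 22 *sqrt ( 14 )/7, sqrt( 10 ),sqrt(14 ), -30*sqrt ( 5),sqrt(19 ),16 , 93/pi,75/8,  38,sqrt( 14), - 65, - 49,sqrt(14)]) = [-30*sqrt(5 ),- 65, - 49, - 22*sqrt( 14)/7, - 20 * sqrt( 19)/19,sqrt(17 ) /17,  sqrt( 6 )/6,sqrt(10 ), sqrt( 14),sqrt(14),sqrt(14) , sqrt(19), 75/8, 16, 93/pi, 38,69, 70]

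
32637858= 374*87267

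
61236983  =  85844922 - 24607939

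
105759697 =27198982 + 78560715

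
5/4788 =5/4788 = 0.00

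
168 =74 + 94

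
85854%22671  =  17841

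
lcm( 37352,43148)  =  2502584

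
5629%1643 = 700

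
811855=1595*509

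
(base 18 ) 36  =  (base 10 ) 60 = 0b111100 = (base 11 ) 55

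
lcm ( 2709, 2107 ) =18963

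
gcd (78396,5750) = 2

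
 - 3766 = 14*( - 269 )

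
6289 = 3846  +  2443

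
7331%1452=71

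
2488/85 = 29+23/85 = 29.27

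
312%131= 50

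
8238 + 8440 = 16678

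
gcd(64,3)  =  1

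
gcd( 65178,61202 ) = 142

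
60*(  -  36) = -2160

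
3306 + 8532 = 11838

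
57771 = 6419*9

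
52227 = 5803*9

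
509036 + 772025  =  1281061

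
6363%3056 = 251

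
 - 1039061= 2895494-3934555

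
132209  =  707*187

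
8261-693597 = -685336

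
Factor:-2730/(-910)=3^1 = 3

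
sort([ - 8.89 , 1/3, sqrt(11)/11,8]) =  [- 8.89,sqrt( 11)/11, 1/3 , 8]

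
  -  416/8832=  - 13/276 = - 0.05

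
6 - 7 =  - 1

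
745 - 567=178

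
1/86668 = 1/86668 = 0.00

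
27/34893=3/3877 = 0.00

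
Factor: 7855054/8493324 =2^( - 1)*3^( - 1)*7^ ( - 1 )*17^1*101111^( - 1 )*231031^1 = 3927527/4246662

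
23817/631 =37 + 470/631 = 37.74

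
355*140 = 49700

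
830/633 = 830/633  =  1.31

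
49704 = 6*8284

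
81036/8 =10129 + 1/2 = 10129.50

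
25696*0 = 0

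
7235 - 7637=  - 402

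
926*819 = 758394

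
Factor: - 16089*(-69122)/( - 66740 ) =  - 2^ ( - 1) * 3^1*5^( - 1) * 17^1*19^1*31^1*47^ ( - 1)*71^( - 1) *107^1*173^1 = - 556051929/33370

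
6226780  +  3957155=10183935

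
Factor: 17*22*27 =10098 =2^1 * 3^3*11^1*17^1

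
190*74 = 14060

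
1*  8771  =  8771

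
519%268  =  251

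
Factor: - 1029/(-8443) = 3^1 * 7^3*8443^( - 1) 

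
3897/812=3897/812 = 4.80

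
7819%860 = 79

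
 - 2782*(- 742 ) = 2064244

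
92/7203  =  92/7203= 0.01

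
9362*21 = 196602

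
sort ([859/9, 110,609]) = [ 859/9, 110,609]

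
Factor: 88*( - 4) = - 2^5 * 11^1 = - 352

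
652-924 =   -  272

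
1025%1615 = 1025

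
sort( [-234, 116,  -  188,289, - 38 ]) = [ - 234, - 188, - 38,116, 289 ] 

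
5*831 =4155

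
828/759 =12/11 = 1.09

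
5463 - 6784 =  - 1321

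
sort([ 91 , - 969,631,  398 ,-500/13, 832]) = [ - 969, - 500/13,91,398, 631,832 ]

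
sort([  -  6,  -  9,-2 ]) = [ - 9, - 6, - 2]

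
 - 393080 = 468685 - 861765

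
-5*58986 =  -  294930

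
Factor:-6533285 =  - 5^1*11^1*118787^1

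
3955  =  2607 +1348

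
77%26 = 25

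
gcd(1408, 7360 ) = 64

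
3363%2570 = 793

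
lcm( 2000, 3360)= 84000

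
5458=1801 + 3657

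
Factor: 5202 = 2^1*3^2 * 17^2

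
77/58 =1 + 19/58 =1.33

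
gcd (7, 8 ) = 1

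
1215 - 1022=193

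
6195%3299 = 2896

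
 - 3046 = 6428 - 9474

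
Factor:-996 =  - 2^2*3^1*83^1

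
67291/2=33645+1/2 = 33645.50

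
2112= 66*32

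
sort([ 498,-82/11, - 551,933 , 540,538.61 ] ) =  [ - 551, - 82/11 , 498, 538.61,540, 933 ]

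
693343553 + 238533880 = 931877433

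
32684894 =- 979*( - 33386 )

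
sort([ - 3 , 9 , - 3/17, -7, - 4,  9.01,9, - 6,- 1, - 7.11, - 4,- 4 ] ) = [ - 7.11,-7 , -6, - 4, - 4,-4, - 3, - 1,-3/17 , 9,9,9.01]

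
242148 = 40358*6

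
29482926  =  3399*8674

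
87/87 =1  =  1.00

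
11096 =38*292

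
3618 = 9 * 402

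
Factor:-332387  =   - 11^2 * 41^1 * 67^1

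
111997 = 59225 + 52772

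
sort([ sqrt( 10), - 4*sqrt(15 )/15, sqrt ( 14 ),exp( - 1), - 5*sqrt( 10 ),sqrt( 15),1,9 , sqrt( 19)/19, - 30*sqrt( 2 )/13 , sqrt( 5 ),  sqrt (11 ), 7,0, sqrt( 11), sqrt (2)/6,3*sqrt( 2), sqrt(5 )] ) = [  -  5*sqrt( 10 ),- 30*sqrt( 2)/13, - 4*sqrt(15) /15, 0,sqrt( 19) /19,sqrt (2 )/6 , exp( - 1 ), 1, sqrt( 5), sqrt( 5), sqrt (10), sqrt( 11 ) , sqrt(11) , sqrt( 14),sqrt( 15), 3*sqrt( 2),7,  9 ]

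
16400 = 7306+9094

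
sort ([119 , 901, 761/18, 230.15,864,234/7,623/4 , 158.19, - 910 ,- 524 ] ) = [-910,-524, 234/7,761/18,119,623/4, 158.19,230.15,864,901 ] 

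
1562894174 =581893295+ 981000879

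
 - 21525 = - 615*35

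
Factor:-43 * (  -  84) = 2^2*3^1*7^1*43^1 = 3612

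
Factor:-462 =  - 2^1*3^1*7^1*11^1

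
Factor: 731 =17^1*43^1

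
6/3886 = 3/1943 = 0.00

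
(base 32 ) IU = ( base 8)1136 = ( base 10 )606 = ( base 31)jh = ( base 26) n8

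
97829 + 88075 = 185904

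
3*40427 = 121281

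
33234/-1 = - 33234/1 = - 33234.00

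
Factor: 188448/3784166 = 94224/1892083 = 2^4*3^1*13^1*17^( - 2)*151^1*6547^( - 1 )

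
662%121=57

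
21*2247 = 47187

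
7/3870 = 7/3870  =  0.00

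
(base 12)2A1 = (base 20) 109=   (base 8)631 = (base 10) 409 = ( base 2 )110011001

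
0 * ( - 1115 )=0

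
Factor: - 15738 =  - 2^1*3^1*43^1*61^1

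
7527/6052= 7527/6052 = 1.24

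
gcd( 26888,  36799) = 1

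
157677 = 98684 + 58993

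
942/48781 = 942/48781 =0.02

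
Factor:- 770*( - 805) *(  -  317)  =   - 2^1*5^2*7^2*  11^1*23^1*317^1= - 196492450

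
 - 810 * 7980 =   -  6463800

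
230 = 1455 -1225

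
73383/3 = 24461 = 24461.00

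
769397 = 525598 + 243799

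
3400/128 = 26+9/16 = 26.56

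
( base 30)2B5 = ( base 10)2135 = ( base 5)32020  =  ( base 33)1VN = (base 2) 100001010111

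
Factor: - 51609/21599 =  - 3^1*17203^1*21599^( - 1)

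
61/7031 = 61/7031 = 0.01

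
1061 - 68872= - 67811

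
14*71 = 994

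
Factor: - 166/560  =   - 83/280 = - 2^ (-3 ) *5^ ( - 1)*7^(-1)*83^1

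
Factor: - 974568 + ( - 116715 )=-1091283 = - 3^1*363761^1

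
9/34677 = 1/3853 =0.00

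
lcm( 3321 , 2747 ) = 222507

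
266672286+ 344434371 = 611106657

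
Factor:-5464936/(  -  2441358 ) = 2^2*3^(- 2 )*23^( - 1) * 53^1*5897^( - 1 )*12889^1 =2732468/1220679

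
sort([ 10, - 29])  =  [ - 29,10]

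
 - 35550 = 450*( - 79 ) 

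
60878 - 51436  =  9442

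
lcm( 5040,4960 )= 312480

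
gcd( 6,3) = 3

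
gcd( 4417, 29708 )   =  7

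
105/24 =35/8 = 4.38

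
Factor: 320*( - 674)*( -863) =2^7*5^1*337^1*863^1=186131840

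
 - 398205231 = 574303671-972508902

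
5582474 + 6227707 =11810181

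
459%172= 115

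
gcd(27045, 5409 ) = 5409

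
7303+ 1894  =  9197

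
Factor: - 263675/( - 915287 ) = 5^2*19^( - 1 )*53^1* 67^(-1)*199^1 * 719^( - 1)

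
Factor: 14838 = 2^1 * 3^1*2473^1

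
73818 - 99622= - 25804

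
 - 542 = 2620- 3162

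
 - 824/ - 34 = 24+4/17 = 24.24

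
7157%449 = 422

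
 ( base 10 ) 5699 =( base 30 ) 69T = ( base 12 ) 336B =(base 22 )bh1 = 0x1643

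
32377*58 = 1877866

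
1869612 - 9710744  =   - 7841132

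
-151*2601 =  - 392751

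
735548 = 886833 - 151285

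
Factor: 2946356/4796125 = 2^2*5^( - 3 )*7^1*17^( - 1 )*  37^( - 1 ) * 61^(-1)*105227^1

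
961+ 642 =1603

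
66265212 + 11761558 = 78026770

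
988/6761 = 988/6761 = 0.15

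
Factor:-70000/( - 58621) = 2^4*5^4*7^1*31^ (-2)  *  61^( -1)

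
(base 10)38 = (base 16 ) 26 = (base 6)102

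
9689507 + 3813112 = 13502619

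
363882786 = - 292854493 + 656737279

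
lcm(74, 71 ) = 5254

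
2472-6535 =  - 4063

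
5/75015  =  1/15003=0.00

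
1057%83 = 61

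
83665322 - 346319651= - 262654329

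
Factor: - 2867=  - 47^1*61^1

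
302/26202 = 151/13101 = 0.01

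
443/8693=443/8693 = 0.05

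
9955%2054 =1739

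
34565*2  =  69130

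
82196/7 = 11742+2/7 = 11742.29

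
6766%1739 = 1549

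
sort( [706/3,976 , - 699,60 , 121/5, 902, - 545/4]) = [ - 699,-545/4,121/5, 60 , 706/3 , 902,976]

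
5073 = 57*89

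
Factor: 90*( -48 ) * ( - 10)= 2^6*3^3 *5^2 =43200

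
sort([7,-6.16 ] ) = [- 6.16,7]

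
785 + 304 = 1089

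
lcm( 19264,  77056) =77056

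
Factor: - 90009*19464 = -1751935176=   -2^3*3^3*73^1*137^1*811^1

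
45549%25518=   20031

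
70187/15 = 4679+2/15 = 4679.13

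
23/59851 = 23/59851 = 0.00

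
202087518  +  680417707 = 882505225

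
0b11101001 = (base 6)1025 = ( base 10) 233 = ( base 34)6t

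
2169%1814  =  355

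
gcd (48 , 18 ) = 6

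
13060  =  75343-62283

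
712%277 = 158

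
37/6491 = 37/6491 = 0.01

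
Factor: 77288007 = 3^1*103^1*250123^1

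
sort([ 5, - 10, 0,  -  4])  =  [-10,-4,  0 , 5 ] 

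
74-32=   42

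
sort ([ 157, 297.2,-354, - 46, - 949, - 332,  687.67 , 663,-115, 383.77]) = [ -949,-354, - 332, - 115,  -  46 , 157, 297.2,383.77, 663, 687.67 ]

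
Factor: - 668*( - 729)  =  2^2*3^6 * 167^1 = 486972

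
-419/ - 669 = 419/669 = 0.63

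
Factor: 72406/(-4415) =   -  2^1*5^(  -  1 )*41^1 = - 82/5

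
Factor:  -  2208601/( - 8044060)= 2^( - 2 )*5^( - 1 ) * 17^( - 1)*59^(  -  1) * 401^( - 1)*2208601^1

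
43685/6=7280 + 5/6 = 7280.83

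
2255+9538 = 11793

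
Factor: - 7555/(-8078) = 2^(-1) * 5^1*7^(-1) * 577^ ( - 1) * 1511^1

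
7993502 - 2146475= 5847027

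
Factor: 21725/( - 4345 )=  - 5 = - 5^1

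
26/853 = 26/853 = 0.03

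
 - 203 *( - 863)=175189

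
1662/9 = 184 + 2/3 = 184.67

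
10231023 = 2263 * 4521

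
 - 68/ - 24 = 17/6 = 2.83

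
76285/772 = 98 + 629/772= 98.81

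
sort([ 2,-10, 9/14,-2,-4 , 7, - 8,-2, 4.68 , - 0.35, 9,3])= [ - 10, -8, - 4, - 2, - 2, - 0.35,9/14,  2,3,4.68,7,9]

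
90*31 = 2790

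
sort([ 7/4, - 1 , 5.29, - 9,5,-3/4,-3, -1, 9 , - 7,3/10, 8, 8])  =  [ - 9,-7,-3, - 1, - 1, - 3/4, 3/10, 7/4, 5, 5.29 , 8 , 8, 9 ]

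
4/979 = 4/979 =0.00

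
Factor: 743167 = 743167^1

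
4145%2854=1291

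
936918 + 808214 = 1745132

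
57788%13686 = 3044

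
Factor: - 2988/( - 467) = 2^2*3^2*83^1*467^ (- 1)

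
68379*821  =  56139159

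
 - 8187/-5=1637 + 2/5 = 1637.40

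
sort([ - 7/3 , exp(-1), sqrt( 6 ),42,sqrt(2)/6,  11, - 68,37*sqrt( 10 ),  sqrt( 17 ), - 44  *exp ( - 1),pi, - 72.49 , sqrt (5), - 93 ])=[  -  93 , - 72.49,-68, - 44 * exp(- 1 ),-7/3,  sqrt(2)/6,exp( - 1 ),  sqrt(5 ), sqrt(6), pi,sqrt(17 ),11,42,37*sqrt(10) ] 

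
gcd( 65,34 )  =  1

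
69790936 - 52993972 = 16796964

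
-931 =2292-3223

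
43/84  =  43/84 =0.51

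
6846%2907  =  1032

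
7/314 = 7/314 =0.02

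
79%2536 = 79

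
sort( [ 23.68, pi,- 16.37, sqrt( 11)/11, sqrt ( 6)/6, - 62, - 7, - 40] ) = [ - 62,  -  40, - 16.37, - 7, sqrt( 11)/11,sqrt( 6)/6, pi, 23.68 ] 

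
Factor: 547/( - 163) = -163^( - 1 )*547^1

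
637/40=15+37/40 = 15.93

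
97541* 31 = 3023771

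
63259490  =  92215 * 686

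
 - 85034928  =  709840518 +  - 794875446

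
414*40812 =16896168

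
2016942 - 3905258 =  - 1888316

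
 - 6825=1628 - 8453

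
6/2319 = 2/773 = 0.00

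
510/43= 11 + 37/43 = 11.86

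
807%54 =51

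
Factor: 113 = 113^1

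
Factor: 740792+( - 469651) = 271141= 13^1*20857^1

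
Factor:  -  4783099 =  - 4783099^1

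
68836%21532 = 4240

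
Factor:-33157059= - 3^1 * 13^1*850181^1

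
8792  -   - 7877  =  16669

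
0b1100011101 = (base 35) mr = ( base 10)797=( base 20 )1jh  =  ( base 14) 40D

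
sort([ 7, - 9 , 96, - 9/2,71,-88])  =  [ - 88, - 9,-9/2,7,71,96]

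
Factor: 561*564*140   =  44296560  =  2^4*  3^2*5^1*7^1*11^1*17^1*47^1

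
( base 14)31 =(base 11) 3a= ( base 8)53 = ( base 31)1c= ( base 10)43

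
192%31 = 6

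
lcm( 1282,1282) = 1282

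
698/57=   698/57 = 12.25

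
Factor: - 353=  -  353^1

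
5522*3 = 16566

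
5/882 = 5/882 = 0.01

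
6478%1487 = 530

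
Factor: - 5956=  - 2^2 * 1489^1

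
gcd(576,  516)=12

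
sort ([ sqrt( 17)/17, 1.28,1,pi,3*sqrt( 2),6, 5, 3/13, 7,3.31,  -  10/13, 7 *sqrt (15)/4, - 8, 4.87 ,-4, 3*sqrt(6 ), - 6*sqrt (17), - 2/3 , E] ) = [  -  6*sqrt(17), - 8, - 4,-10/13,- 2/3, 3/13, sqrt( 17)/17, 1, 1.28,E, pi , 3.31, 3*sqrt(2 ),  4.87, 5, 6, 7  *sqrt( 15)/4  ,  7, 3 * sqrt( 6 ) ]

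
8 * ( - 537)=-4296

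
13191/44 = 13191/44 = 299.80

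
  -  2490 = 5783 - 8273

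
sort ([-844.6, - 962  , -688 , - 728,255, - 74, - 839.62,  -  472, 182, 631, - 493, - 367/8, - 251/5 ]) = [ - 962, - 844.6, - 839.62, - 728,  -  688,-493,- 472,-74 , - 251/5, - 367/8,182,  255, 631 ] 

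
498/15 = 166/5 =33.20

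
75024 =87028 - 12004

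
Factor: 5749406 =2^1*13^1 * 251^1* 881^1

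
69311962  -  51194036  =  18117926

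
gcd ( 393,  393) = 393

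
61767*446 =27548082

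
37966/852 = 18983/426 = 44.56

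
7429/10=7429/10 = 742.90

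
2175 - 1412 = 763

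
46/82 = 23/41=   0.56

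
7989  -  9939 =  - 1950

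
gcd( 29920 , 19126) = 2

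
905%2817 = 905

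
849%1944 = 849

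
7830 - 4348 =3482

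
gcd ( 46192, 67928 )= 8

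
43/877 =43/877=0.05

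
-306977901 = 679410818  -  986388719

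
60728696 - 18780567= 41948129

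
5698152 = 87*65496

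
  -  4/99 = - 4/99 = - 0.04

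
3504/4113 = 1168/1371 = 0.85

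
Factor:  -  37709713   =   - 1171^1*32203^1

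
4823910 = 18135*266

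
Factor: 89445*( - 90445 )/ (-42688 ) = 8089853025/42688 = 2^( -6)*3^1*5^2*23^(-1)*29^( -1 )*67^1*89^1*18089^1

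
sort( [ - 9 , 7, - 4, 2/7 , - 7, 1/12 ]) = [ - 9 , - 7, - 4,1/12 , 2/7,7 ]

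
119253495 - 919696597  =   - 800443102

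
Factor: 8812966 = 2^1*173^1  *25471^1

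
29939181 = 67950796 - 38011615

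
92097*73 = 6723081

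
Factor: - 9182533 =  - 17^1 * 540149^1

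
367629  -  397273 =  - 29644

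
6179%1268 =1107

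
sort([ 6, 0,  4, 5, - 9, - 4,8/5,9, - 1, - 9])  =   [ - 9, - 9 ,-4, - 1, 0, 8/5, 4, 5, 6, 9]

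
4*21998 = 87992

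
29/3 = 9 + 2/3=9.67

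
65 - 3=62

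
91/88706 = 91/88706= 0.00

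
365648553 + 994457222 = 1360105775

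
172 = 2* 86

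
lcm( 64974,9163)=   714714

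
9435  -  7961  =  1474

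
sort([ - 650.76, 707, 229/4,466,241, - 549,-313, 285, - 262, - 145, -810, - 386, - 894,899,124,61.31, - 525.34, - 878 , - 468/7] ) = [ - 894, - 878,  -  810,-650.76, - 549,- 525.34, - 386,-313 ,-262, - 145, - 468/7,229/4,61.31,124,  241, 285,466,707,899] 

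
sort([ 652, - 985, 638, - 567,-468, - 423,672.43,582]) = [ - 985,- 567, - 468, - 423  ,  582,  638,  652,672.43 ] 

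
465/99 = 155/33  =  4.70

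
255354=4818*53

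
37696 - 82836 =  - 45140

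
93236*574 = 53517464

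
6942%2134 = 540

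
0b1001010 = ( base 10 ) 74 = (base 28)2i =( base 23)35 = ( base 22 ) 38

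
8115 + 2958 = 11073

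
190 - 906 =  - 716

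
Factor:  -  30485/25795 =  - 11^( - 1) * 13^1 = - 13/11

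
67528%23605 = 20318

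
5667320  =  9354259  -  3686939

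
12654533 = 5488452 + 7166081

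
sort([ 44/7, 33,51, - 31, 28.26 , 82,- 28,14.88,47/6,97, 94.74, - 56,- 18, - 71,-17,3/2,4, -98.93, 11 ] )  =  [- 98.93,- 71,  -  56, - 31,-28, - 18 , - 17,3/2 , 4,44/7,  47/6, 11,14.88,28.26, 33,51,82,94.74, 97] 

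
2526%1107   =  312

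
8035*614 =4933490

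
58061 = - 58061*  (-1) 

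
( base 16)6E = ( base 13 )86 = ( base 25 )4A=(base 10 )110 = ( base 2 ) 1101110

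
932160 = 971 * 960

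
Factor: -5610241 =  - 7^1*13^1*61651^1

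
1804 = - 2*( - 902)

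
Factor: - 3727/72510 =  -  2^( - 1)*3^ ( - 1 ) * 5^( - 1 )*2417^(  -  1)*3727^1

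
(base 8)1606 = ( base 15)402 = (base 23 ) 1G5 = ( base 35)pr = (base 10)902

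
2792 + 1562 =4354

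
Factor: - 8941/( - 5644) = 2^(-2)*17^(  -  1 )*83^(- 1 )* 8941^1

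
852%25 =2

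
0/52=0 = 0.00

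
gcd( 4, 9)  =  1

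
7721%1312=1161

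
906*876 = 793656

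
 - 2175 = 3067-5242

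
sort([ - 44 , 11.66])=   [ - 44 , 11.66]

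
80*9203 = 736240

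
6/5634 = 1/939 = 0.00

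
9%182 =9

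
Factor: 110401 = 113^1  *977^1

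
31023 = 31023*1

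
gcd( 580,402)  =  2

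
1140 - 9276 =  -8136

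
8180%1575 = 305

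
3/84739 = 3/84739 = 0.00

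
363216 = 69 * 5264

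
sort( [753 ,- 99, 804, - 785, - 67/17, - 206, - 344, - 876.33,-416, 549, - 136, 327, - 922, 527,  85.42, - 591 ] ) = [ - 922, - 876.33, - 785, - 591, - 416, - 344, - 206, - 136, - 99,-67/17, 85.42, 327, 527, 549 , 753, 804]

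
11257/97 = 11257/97 = 116.05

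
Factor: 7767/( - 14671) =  - 3^2*17^( - 1 ) = - 9/17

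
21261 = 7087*3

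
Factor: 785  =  5^1*157^1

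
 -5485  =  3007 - 8492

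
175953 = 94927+81026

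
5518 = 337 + 5181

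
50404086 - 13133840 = 37270246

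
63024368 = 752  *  83809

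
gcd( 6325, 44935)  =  55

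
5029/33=152 + 13/33 = 152.39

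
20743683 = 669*31007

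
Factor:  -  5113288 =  - 2^3*331^1*1931^1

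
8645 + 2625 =11270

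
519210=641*810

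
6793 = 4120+2673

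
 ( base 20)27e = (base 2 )1110111010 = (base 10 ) 954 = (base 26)1AI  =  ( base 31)uo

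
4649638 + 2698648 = 7348286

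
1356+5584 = 6940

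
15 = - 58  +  73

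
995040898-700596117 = 294444781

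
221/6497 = 221/6497= 0.03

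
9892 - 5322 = 4570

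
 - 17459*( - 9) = 157131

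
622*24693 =15359046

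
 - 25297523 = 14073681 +-39371204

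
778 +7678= 8456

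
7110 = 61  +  7049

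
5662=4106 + 1556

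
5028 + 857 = 5885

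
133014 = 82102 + 50912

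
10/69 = 10/69= 0.14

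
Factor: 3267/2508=99/76 = 2^( - 2 )*3^2*11^1 * 19^ ( - 1) 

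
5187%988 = 247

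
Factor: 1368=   2^3 *3^2*19^1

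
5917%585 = 67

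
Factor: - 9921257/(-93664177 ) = 23^1*97^1*139^( - 1 )*359^ (  -  1)*1877^( - 1)*4447^1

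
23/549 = 23/549 = 0.04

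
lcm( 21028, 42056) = 42056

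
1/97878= 1/97878  =  0.00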